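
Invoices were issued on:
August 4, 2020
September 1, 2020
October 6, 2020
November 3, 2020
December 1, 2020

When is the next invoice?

Gaps: 28, 35, 28, 28 days — a mix of 28 and 35. Every date is a Tuesday.
Each is the 1st Tuesday of its month.
January 2021 — 1st Tuesday is January 5, 2021.

January 5, 2021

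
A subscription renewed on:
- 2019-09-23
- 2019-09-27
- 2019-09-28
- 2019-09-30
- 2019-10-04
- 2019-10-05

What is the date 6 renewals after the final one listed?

The gap pattern 4, 1, 2, 4, 1 repeats every 3 events.
These are the Mondays, Fridays and Saturdays of each week.
Next Monday: 2019-10-07.
The following Friday is 2019-10-11.
The following Saturday is 2019-10-12.
The following Monday is 2019-10-14.
Next Friday: 2019-10-18.
The following Saturday is 2019-10-19.

2019-10-19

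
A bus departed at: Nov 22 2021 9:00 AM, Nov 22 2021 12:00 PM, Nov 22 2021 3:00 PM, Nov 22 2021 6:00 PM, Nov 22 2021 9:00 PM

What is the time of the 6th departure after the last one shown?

The interval is a steady 3 hours (3, 3, 3, 3).
Nov 22 2021 9:00 PM + 3 h = Nov 23 2021 12:00 AM.
Nov 23 2021 12:00 AM + 3 h = Nov 23 2021 3:00 AM.
Nov 23 2021 3:00 AM + 3 h = Nov 23 2021 6:00 AM.
Nov 23 2021 6:00 AM + 3 h = Nov 23 2021 9:00 AM.
Nov 23 2021 9:00 AM + 3 h = Nov 23 2021 12:00 PM.
Nov 23 2021 12:00 PM + 3 h = Nov 23 2021 3:00 PM.

Nov 23 2021 3:00 PM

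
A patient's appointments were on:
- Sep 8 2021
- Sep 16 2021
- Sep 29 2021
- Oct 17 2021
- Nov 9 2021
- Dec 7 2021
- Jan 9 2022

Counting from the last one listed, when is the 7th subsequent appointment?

Jan 15 2023

The spacing grows by 5 each time: 8, 13, 18, 23, 28, 33 days.
Next gap: 38 days. Jan 9 2022 + 38 days = Feb 16 2022.
Next gap: 43 days. Feb 16 2022 + 43 days = Mar 31 2022.
Next gap: 48 days. Mar 31 2022 + 48 days = May 18 2022.
Next gap: 53 days. May 18 2022 + 53 days = Jul 10 2022.
Next gap: 58 days. Jul 10 2022 + 58 days = Sep 6 2022.
Next gap: 63 days. Sep 6 2022 + 63 days = Nov 8 2022.
Next gap: 68 days. Nov 8 2022 + 68 days = Jan 15 2023.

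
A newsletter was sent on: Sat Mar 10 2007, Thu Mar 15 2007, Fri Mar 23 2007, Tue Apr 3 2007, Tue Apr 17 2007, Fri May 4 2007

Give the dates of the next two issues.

Gaps: 5, 8, 11, 14, 17 days — each gap is 3 larger than the previous one.
Next gap: 20 days. Fri May 4 2007 + 20 days = Thu May 24 2007.
Next gap: 23 days. Thu May 24 2007 + 23 days = Sat Jun 16 2007.

Thu May 24 2007, Sat Jun 16 2007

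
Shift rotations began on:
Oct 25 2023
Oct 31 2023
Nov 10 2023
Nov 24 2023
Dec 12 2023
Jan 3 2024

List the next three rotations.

Jan 29 2024, Feb 28 2024, Apr 2 2024

Gaps: 6, 10, 14, 18, 22 days — each gap is 4 larger than the previous one.
Next gap: 26 days. Jan 3 2024 + 26 days = Jan 29 2024.
Next gap: 30 days. Jan 29 2024 + 30 days = Feb 28 2024.
Next gap: 34 days. Feb 28 2024 + 34 days = Apr 2 2024.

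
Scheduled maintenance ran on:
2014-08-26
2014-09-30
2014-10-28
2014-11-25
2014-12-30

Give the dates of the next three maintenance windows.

These are Tuesdays with 35, 28, 28, 35-day gaps.
Each is the final Tuesday of its month — 2014-09-30 is past the 28th, so '4th Tuesday' doesn't fit.
January 2015 ends with Tuesday 2015-01-27.
Last Tuesday of February 2015: 2015-02-24.
March 2015 ends with Tuesday 2015-03-31.

2015-01-27, 2015-02-24, 2015-03-31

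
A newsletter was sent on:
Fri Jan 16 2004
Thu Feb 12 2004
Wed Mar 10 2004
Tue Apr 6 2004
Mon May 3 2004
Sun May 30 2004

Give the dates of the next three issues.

Gaps between consecutive events: 27, 27, 27, 27, 27 days — a constant 27-day interval.
Sun May 30 2004 + 27 days = Sat Jun 26 2004.
Sat Jun 26 2004 + 27 days = Fri Jul 23 2004.
Fri Jul 23 2004 + 27 days = Thu Aug 19 2004.

Sat Jun 26 2004, Fri Jul 23 2004, Thu Aug 19 2004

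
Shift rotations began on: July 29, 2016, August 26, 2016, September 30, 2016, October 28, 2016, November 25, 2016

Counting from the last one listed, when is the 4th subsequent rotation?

These are Fridays with 28, 35, 28, 28-day gaps.
Each is the final Friday of its month — July 29, 2016 is past the 28th, so '4th Friday' doesn't fit.
Last Friday of December 2016: December 30, 2016.
January 2017 ends with Friday January 27, 2017.
Last Friday of February 2017: February 24, 2017.
Last Friday of March 2017: March 31, 2017.

March 31, 2017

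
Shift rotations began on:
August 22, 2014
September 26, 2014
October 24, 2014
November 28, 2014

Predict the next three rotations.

December 26, 2014; January 23, 2015; February 27, 2015

All dates are Fridays, 35, 28, 35 days apart.
Specifically, the 4th Friday of each month.
4th Friday of December 2014: December 26, 2014.
4th Friday of January 2015: January 23, 2015.
February 2015 — 4th Friday is February 27, 2015.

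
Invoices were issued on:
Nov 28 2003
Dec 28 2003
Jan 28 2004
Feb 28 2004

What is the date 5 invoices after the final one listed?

Each date is the 28th; the gaps (30, 31, 31) track the month lengths.
The rule is the 28th of each month.
March 2004: Mar 28 2004.
April 2004: Apr 28 2004.
May 2004: May 28 2004.
Next: June 2004 → Jun 28 2004.
July 2004: Jul 28 2004.

Jul 28 2004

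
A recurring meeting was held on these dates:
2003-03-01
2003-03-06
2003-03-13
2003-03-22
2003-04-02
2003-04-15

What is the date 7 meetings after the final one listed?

The spacing grows by 2 each time: 5, 7, 9, 11, 13 days.
Next gap: 15 days. 2003-04-15 + 15 days = 2003-04-30.
Next gap: 17 days. 2003-04-30 + 17 days = 2003-05-17.
Next gap: 19 days. 2003-05-17 + 19 days = 2003-06-05.
Next gap: 21 days. 2003-06-05 + 21 days = 2003-06-26.
Next gap: 23 days. 2003-06-26 + 23 days = 2003-07-19.
Next gap: 25 days. 2003-07-19 + 25 days = 2003-08-13.
Next gap: 27 days. 2003-08-13 + 27 days = 2003-09-09.

2003-09-09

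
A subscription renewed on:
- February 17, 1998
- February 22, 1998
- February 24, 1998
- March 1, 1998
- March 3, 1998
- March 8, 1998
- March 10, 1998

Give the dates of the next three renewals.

March 15, 1998; March 17, 1998; March 22, 1998

The gap pattern 5, 2, 5, 2, 5, 2 repeats every 2 events.
These are the Tuesdays and Sundays of each week.
Next Sunday: March 15, 1998.
Next Tuesday: March 17, 1998.
Next Sunday: March 22, 1998.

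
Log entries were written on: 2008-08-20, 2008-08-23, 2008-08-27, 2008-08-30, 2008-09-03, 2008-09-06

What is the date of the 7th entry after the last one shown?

Every event lands on a Wednesday or Saturday (gaps cycle 3, 4, 3, 4, 3).
So the schedule is: every Wednesday and Saturday.
The following Wednesday is 2008-09-10.
The following Saturday is 2008-09-13.
The following Wednesday is 2008-09-17.
Next Saturday: 2008-09-20.
Next Wednesday: 2008-09-24.
The following Saturday is 2008-09-27.
Next Wednesday: 2008-10-01.

2008-10-01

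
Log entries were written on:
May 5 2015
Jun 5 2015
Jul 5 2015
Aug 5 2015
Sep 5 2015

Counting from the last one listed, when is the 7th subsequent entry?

Apr 5 2016

The day-of-month is always 5 (31, 30, 31, 31 days between events).
So this recurs on the 5th of each month.
Next: October 2015 → Oct 5 2015.
Next: November 2015 → Nov 5 2015.
December 2015: Dec 5 2015.
January 2016: Jan 5 2016.
February 2016: Feb 5 2016.
March 2016: Mar 5 2016.
Next: April 2016 → Apr 5 2016.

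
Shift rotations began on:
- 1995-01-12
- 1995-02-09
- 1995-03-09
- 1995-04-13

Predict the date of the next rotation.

1995-05-11

These are Thursdays at 28- or 35-day spacing (28, 28, 35).
The pattern: 2nd Thursday of the month.
May 1995 — 2nd Thursday is 1995-05-11.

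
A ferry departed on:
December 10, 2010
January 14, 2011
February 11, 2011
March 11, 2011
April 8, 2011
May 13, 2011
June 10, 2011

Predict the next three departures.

July 8, 2011; August 12, 2011; September 9, 2011

All dates are Fridays, 35, 28, 28, 28, 35, 28 days apart.
Specifically, the 2nd Friday of each month.
July 2011 — 2nd Friday is July 8, 2011.
2nd Friday of August 2011: August 12, 2011.
September 2011 — 2nd Friday is September 9, 2011.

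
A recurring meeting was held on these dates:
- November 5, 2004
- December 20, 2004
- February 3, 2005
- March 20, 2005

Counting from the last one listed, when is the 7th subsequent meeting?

The spacing is 45, 45, 45 days — always 45 days.
March 20, 2005 + 45 days = May 4, 2005.
May 4, 2005 + 45 days = June 18, 2005.
June 18, 2005 + 45 days = August 2, 2005.
August 2, 2005 + 45 days = September 16, 2005.
September 16, 2005 + 45 days = October 31, 2005.
October 31, 2005 + 45 days = December 15, 2005.
December 15, 2005 + 45 days = January 29, 2006.

January 29, 2006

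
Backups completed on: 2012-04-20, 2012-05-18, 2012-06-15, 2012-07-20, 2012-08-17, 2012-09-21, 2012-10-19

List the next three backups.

2012-11-16, 2012-12-21, 2013-01-18

Gaps: 28, 28, 35, 28, 35, 28 days — a mix of 28 and 35. Every date is a Friday.
Each is the 3rd Friday of its month.
November 2012 — 3rd Friday is 2012-11-16.
December 2012 — 3rd Friday is 2012-12-21.
3rd Friday of January 2013: 2013-01-18.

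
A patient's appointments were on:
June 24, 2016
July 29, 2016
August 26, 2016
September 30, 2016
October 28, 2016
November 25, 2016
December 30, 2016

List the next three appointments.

Every date is a Friday; gaps 35, 28, 35, 28, 28, 35 days.
Each is the last Friday of its month (at least one falls on the 29th or later, ruling out '4th Friday').
Last Friday of January 2017: January 27, 2017.
February 2017 ends with Friday February 24, 2017.
March 2017 ends with Friday March 31, 2017.

January 27, 2017; February 24, 2017; March 31, 2017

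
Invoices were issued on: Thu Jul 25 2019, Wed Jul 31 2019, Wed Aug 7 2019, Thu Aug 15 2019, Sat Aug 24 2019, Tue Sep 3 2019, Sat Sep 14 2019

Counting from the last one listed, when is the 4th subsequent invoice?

Intervals are 6, 7, 8, 9, 10, 11 days — an arithmetic progression with common difference 1.
Next gap: 12 days. Sat Sep 14 2019 + 12 days = Thu Sep 26 2019.
Next gap: 13 days. Thu Sep 26 2019 + 13 days = Wed Oct 9 2019.
Next gap: 14 days. Wed Oct 9 2019 + 14 days = Wed Oct 23 2019.
Next gap: 15 days. Wed Oct 23 2019 + 15 days = Thu Nov 7 2019.

Thu Nov 7 2019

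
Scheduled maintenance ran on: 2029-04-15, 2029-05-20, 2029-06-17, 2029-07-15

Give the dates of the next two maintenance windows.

All dates are Sundays, 35, 28, 28 days apart.
Specifically, the 3rd Sunday of each month.
August 2029 — 3rd Sunday is 2029-08-19.
September 2029 — 3rd Sunday is 2029-09-16.

2029-08-19, 2029-09-16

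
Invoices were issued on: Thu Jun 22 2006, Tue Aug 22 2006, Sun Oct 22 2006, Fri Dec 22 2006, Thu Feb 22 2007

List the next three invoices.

Sun Apr 22 2007, Fri Jun 22 2007, Wed Aug 22 2007

Gaps: 61, 61, 61, 62 days — not constant. Every event is on the 22nd of the month.
Pattern: the 22nd of every 2 months.
April 2007: Sun Apr 22 2007.
June 2007: Fri Jun 22 2007.
Next: August 2007 → Wed Aug 22 2007.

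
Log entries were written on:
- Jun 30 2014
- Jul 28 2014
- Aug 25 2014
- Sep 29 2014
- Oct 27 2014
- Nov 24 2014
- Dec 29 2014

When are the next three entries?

These are Mondays with 28, 28, 35, 28, 28, 35-day gaps.
Each is the final Monday of its month — Jun 30 2014 is past the 28th, so '4th Monday' doesn't fit.
January 2015 ends with Monday Jan 26 2015.
Last Monday of February 2015: Feb 23 2015.
March 2015 ends with Monday Mar 30 2015.

Jan 26 2015, Feb 23 2015, Mar 30 2015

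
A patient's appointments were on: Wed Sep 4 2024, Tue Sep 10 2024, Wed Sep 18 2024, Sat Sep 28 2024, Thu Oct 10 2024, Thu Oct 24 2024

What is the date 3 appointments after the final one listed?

Intervals are 6, 8, 10, 12, 14 days — an arithmetic progression with common difference 2.
Next gap: 16 days. Thu Oct 24 2024 + 16 days = Sat Nov 9 2024.
Next gap: 18 days. Sat Nov 9 2024 + 18 days = Wed Nov 27 2024.
Next gap: 20 days. Wed Nov 27 2024 + 20 days = Tue Dec 17 2024.

Tue Dec 17 2024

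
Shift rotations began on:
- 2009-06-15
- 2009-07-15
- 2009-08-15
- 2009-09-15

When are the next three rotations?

Gaps: 30, 31, 31 days — not constant. Every event is on the 15th of the month.
Pattern: the 15th of each month.
Next: October 2009 → 2009-10-15.
Next: November 2009 → 2009-11-15.
Next: December 2009 → 2009-12-15.

2009-10-15, 2009-11-15, 2009-12-15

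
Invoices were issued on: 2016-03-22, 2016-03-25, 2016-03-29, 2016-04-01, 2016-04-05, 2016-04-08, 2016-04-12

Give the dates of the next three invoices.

2016-04-15, 2016-04-19, 2016-04-22

Gaps: 3, 4, 3, 4, 3, 4 days — not constant, but cyclic with period 2.
The events fall on every Tuesday and Friday.
The following Friday is 2016-04-15.
Next Tuesday: 2016-04-19.
Next Friday: 2016-04-22.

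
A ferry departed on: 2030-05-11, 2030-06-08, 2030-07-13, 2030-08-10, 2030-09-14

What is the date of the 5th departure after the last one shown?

These are Saturdays at 28- or 35-day spacing (28, 35, 28, 35).
The pattern: 2nd Saturday of the month.
October 2030 — 2nd Saturday is 2030-10-12.
2nd Saturday of November 2030: 2030-11-09.
2nd Saturday of December 2030: 2030-12-14.
2nd Saturday of January 2031: 2031-01-11.
2nd Saturday of February 2031: 2031-02-08.

2031-02-08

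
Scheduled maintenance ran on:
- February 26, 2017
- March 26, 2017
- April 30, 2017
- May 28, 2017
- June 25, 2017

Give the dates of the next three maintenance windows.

July 30, 2017; August 27, 2017; September 24, 2017

All Sundays; the gaps (28, 35, 28, 28) vary with month length.
This is the last Sunday of each month.
July 2017 ends with Sunday July 30, 2017.
Last Sunday of August 2017: August 27, 2017.
September 2017 ends with Sunday September 24, 2017.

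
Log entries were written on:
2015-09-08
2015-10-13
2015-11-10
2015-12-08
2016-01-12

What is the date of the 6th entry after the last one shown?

2016-07-12

All dates are Tuesdays, 35, 28, 28, 35 days apart.
Specifically, the 2nd Tuesday of each month.
2nd Tuesday of February 2016: 2016-02-09.
March 2016 — 2nd Tuesday is 2016-03-08.
2nd Tuesday of April 2016: 2016-04-12.
2nd Tuesday of May 2016: 2016-05-10.
2nd Tuesday of June 2016: 2016-06-14.
July 2016 — 2nd Tuesday is 2016-07-12.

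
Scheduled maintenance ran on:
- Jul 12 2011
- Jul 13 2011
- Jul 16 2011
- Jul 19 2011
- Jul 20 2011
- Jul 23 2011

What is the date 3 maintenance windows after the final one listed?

Gaps: 1, 3, 3, 1, 3 days — not constant, but cyclic with period 3.
The events fall on every Tuesday, Wednesday and Saturday.
Next Tuesday: Jul 26 2011.
The following Wednesday is Jul 27 2011.
Next Saturday: Jul 30 2011.

Jul 30 2011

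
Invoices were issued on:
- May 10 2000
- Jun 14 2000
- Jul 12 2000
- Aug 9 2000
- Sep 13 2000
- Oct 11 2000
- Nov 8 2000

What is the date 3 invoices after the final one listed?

These are Wednesdays at 28- or 35-day spacing (35, 28, 28, 35, 28, 28).
The pattern: 2nd Wednesday of the month.
December 2000 — 2nd Wednesday is Dec 13 2000.
2nd Wednesday of January 2001: Jan 10 2001.
February 2001 — 2nd Wednesday is Feb 14 2001.

Feb 14 2001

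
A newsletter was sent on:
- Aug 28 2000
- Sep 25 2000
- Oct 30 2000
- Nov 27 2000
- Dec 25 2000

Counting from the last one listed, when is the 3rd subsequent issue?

All Mondays; the gaps (28, 35, 28, 28) vary with month length.
This is the last Monday of each month.
Last Monday of January 2001: Jan 29 2001.
February 2001 ends with Monday Feb 26 2001.
March 2001 ends with Monday Mar 26 2001.

Mar 26 2001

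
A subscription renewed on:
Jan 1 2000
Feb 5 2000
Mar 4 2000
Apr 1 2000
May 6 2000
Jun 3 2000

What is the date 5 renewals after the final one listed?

These are Saturdays at 28- or 35-day spacing (35, 28, 28, 35, 28).
The pattern: 1st Saturday of the month.
July 2000 — 1st Saturday is Jul 1 2000.
August 2000 — 1st Saturday is Aug 5 2000.
1st Saturday of September 2000: Sep 2 2000.
1st Saturday of October 2000: Oct 7 2000.
November 2000 — 1st Saturday is Nov 4 2000.

Nov 4 2000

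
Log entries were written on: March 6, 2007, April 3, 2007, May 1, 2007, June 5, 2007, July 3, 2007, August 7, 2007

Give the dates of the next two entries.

September 4, 2007; October 2, 2007

These are Tuesdays at 28- or 35-day spacing (28, 28, 35, 28, 35).
The pattern: 1st Tuesday of the month.
1st Tuesday of September 2007: September 4, 2007.
October 2007 — 1st Tuesday is October 2, 2007.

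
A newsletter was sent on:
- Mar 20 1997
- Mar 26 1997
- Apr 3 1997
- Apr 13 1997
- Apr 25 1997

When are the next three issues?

Gaps: 6, 8, 10, 12 days — each gap is 2 larger than the previous one.
Next gap: 14 days. Apr 25 1997 + 14 days = May 9 1997.
Next gap: 16 days. May 9 1997 + 16 days = May 25 1997.
Next gap: 18 days. May 25 1997 + 18 days = Jun 12 1997.

May 9 1997, May 25 1997, Jun 12 1997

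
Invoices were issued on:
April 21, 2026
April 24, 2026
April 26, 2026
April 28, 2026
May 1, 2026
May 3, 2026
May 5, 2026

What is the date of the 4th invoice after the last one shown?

Every event lands on a Tuesday or Friday or Sunday (gaps cycle 3, 2, 2, 3, 2, 2).
So the schedule is: every Tuesday, Friday and Sunday.
Next Friday: May 8, 2026.
The following Sunday is May 10, 2026.
The following Tuesday is May 12, 2026.
The following Friday is May 15, 2026.

May 15, 2026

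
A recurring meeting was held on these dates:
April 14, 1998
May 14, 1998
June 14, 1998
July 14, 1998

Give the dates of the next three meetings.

August 14, 1998; September 14, 1998; October 14, 1998

The day-of-month is always 14 (30, 31, 30 days between events).
So this recurs on the 14th of each month.
Next: August 1998 → August 14, 1998.
September 1998: September 14, 1998.
Next: October 1998 → October 14, 1998.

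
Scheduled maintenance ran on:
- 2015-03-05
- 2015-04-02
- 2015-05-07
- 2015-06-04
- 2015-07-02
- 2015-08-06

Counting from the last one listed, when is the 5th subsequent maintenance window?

All dates are Thursdays, 28, 35, 28, 28, 35 days apart.
Specifically, the 1st Thursday of each month.
1st Thursday of September 2015: 2015-09-03.
1st Thursday of October 2015: 2015-10-01.
1st Thursday of November 2015: 2015-11-05.
1st Thursday of December 2015: 2015-12-03.
January 2016 — 1st Thursday is 2016-01-07.

2016-01-07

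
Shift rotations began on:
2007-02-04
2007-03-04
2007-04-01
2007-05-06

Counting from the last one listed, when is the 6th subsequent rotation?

2007-11-04

Gaps: 28, 28, 35 days — a mix of 28 and 35. Every date is a Sunday.
Each is the 1st Sunday of its month.
1st Sunday of June 2007: 2007-06-03.
July 2007 — 1st Sunday is 2007-07-01.
1st Sunday of August 2007: 2007-08-05.
September 2007 — 1st Sunday is 2007-09-02.
October 2007 — 1st Sunday is 2007-10-07.
November 2007 — 1st Sunday is 2007-11-04.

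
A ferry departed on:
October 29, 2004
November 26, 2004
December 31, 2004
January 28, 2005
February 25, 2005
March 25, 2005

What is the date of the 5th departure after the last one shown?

August 26, 2005

These are Fridays with 28, 35, 28, 28, 28-day gaps.
Each is the final Friday of its month — October 29, 2004 is past the 28th, so '4th Friday' doesn't fit.
April 2005 ends with Friday April 29, 2005.
May 2005 ends with Friday May 27, 2005.
June 2005 ends with Friday June 24, 2005.
Last Friday of July 2005: July 29, 2005.
Last Friday of August 2005: August 26, 2005.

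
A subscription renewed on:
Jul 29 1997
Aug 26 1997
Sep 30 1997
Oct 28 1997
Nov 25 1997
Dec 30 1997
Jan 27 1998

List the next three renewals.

Every date is a Tuesday; gaps 28, 35, 28, 28, 35, 28 days.
Each is the last Tuesday of its month (at least one falls on the 29th or later, ruling out '4th Tuesday').
Last Tuesday of February 1998: Feb 24 1998.
Last Tuesday of March 1998: Mar 31 1998.
April 1998 ends with Tuesday Apr 28 1998.

Feb 24 1998, Mar 31 1998, Apr 28 1998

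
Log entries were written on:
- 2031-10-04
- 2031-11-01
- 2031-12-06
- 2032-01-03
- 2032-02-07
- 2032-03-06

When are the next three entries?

All dates are Saturdays, 28, 35, 28, 35, 28 days apart.
Specifically, the 1st Saturday of each month.
1st Saturday of April 2032: 2032-04-03.
May 2032 — 1st Saturday is 2032-05-01.
June 2032 — 1st Saturday is 2032-06-05.

2032-04-03, 2032-05-01, 2032-06-05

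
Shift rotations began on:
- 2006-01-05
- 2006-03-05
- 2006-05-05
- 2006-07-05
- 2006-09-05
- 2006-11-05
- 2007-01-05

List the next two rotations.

2007-03-05, 2007-05-05

Each date is the 5th; the gaps (59, 61, 61, 62, 61, 61) track the month lengths.
The rule is the 5th of every 2 months.
Next: March 2007 → 2007-03-05.
Next: May 2007 → 2007-05-05.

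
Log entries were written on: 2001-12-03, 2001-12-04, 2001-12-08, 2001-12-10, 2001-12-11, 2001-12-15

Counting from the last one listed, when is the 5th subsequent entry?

2001-12-25

Gaps: 1, 4, 2, 1, 4 days — not constant, but cyclic with period 3.
The events fall on every Monday, Tuesday and Saturday.
Next Monday: 2001-12-17.
Next Tuesday: 2001-12-18.
Next Saturday: 2001-12-22.
Next Monday: 2001-12-24.
The following Tuesday is 2001-12-25.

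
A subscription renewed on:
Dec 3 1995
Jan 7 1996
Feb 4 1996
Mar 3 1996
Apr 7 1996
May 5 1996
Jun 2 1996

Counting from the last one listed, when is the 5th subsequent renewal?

These are Sundays at 28- or 35-day spacing (35, 28, 28, 35, 28, 28).
The pattern: 1st Sunday of the month.
July 1996 — 1st Sunday is Jul 7 1996.
1st Sunday of August 1996: Aug 4 1996.
1st Sunday of September 1996: Sep 1 1996.
October 1996 — 1st Sunday is Oct 6 1996.
November 1996 — 1st Sunday is Nov 3 1996.

Nov 3 1996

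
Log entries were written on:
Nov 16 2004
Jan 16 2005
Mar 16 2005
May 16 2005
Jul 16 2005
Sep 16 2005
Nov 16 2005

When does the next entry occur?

Gaps: 61, 59, 61, 61, 62, 61 days — not constant. Every event is on the 16th of the month.
Pattern: the 16th of every 2 months.
January 2006: Jan 16 2006.

Jan 16 2006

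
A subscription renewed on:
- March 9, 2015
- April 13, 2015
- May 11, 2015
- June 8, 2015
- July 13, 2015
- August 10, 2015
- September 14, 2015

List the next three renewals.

October 12, 2015; November 9, 2015; December 14, 2015

All dates are Mondays, 35, 28, 28, 35, 28, 35 days apart.
Specifically, the 2nd Monday of each month.
2nd Monday of October 2015: October 12, 2015.
2nd Monday of November 2015: November 9, 2015.
2nd Monday of December 2015: December 14, 2015.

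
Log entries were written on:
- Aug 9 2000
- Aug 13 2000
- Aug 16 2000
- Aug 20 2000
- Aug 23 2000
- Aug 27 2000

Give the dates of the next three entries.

Every event lands on a Wednesday or Sunday (gaps cycle 4, 3, 4, 3, 4).
So the schedule is: every Wednesday and Sunday.
The following Wednesday is Aug 30 2000.
Next Sunday: Sep 3 2000.
Next Wednesday: Sep 6 2000.

Aug 30 2000, Sep 3 2000, Sep 6 2000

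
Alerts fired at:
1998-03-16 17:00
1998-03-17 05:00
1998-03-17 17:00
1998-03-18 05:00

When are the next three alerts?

Gaps: 12, 12, 12 hours — each event is 12 hours after the previous one.
1998-03-18 05:00 + 12 h = 1998-03-18 17:00.
1998-03-18 17:00 + 12 h = 1998-03-19 05:00.
1998-03-19 05:00 + 12 h = 1998-03-19 17:00.

1998-03-18 17:00, 1998-03-19 05:00, 1998-03-19 17:00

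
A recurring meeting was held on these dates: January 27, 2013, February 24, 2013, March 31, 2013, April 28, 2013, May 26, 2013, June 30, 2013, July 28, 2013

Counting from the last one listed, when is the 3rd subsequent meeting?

These are Sundays with 28, 35, 28, 28, 35, 28-day gaps.
Each is the final Sunday of its month — March 31, 2013 is past the 28th, so '4th Sunday' doesn't fit.
August 2013 ends with Sunday August 25, 2013.
September 2013 ends with Sunday September 29, 2013.
Last Sunday of October 2013: October 27, 2013.

October 27, 2013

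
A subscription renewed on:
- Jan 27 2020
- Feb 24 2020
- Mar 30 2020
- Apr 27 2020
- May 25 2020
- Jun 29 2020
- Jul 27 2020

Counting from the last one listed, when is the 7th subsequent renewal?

Feb 22 2021

All Mondays; the gaps (28, 35, 28, 28, 35, 28) vary with month length.
This is the last Monday of each month.
Last Monday of August 2020: Aug 31 2020.
September 2020 ends with Monday Sep 28 2020.
October 2020 ends with Monday Oct 26 2020.
November 2020 ends with Monday Nov 30 2020.
Last Monday of December 2020: Dec 28 2020.
January 2021 ends with Monday Jan 25 2021.
February 2021 ends with Monday Feb 22 2021.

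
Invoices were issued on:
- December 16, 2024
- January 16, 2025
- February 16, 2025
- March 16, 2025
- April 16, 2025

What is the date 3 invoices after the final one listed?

Gaps: 31, 31, 28, 31 days — not constant. Every event is on the 16th of the month.
Pattern: the 16th of each month.
May 2025: May 16, 2025.
June 2025: June 16, 2025.
July 2025: July 16, 2025.

July 16, 2025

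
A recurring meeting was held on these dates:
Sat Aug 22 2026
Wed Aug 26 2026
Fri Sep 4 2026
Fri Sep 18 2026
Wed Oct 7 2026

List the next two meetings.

Sat Oct 31 2026, Sun Nov 29 2026

Intervals are 4, 9, 14, 19 days — an arithmetic progression with common difference 5.
Next gap: 24 days. Wed Oct 7 2026 + 24 days = Sat Oct 31 2026.
Next gap: 29 days. Sat Oct 31 2026 + 29 days = Sun Nov 29 2026.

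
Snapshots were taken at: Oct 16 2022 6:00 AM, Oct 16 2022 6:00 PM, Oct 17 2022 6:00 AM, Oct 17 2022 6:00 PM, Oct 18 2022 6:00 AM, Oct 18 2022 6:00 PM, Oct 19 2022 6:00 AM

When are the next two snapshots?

The interval is a steady 12 hours (12, 12, 12, 12, 12, 12).
Oct 19 2022 6:00 AM + 12 h = Oct 19 2022 6:00 PM.
Oct 19 2022 6:00 PM + 12 h = Oct 20 2022 6:00 AM.

Oct 19 2022 6:00 PM, Oct 20 2022 6:00 AM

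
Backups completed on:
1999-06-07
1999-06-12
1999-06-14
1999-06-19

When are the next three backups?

The gap pattern 5, 2, 5 repeats every 2 events.
These are the Mondays and Saturdays of each week.
Next Monday: 1999-06-21.
Next Saturday: 1999-06-26.
The following Monday is 1999-06-28.

1999-06-21, 1999-06-26, 1999-06-28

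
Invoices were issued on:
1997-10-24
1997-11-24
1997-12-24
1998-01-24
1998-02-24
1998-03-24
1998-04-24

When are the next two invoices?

Each date is the 24th; the gaps (31, 30, 31, 31, 28, 31) track the month lengths.
The rule is the 24th of each month.
Next: May 1998 → 1998-05-24.
Next: June 1998 → 1998-06-24.

1998-05-24, 1998-06-24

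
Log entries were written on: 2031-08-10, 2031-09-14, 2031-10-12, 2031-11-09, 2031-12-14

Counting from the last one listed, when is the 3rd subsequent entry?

Gaps: 35, 28, 28, 35 days — a mix of 28 and 35. Every date is a Sunday.
Each is the 2nd Sunday of its month.
2nd Sunday of January 2032: 2032-01-11.
February 2032 — 2nd Sunday is 2032-02-08.
2nd Sunday of March 2032: 2032-03-14.

2032-03-14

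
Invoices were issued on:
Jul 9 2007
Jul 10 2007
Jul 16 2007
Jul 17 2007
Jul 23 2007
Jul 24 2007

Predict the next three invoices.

Jul 30 2007, Jul 31 2007, Aug 6 2007

Every event lands on a Monday or Tuesday (gaps cycle 1, 6, 1, 6, 1).
So the schedule is: every Monday and Tuesday.
The following Monday is Jul 30 2007.
Next Tuesday: Jul 31 2007.
Next Monday: Aug 6 2007.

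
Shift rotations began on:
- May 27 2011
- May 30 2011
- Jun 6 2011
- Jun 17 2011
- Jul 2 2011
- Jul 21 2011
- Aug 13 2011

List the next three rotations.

The spacing grows by 4 each time: 3, 7, 11, 15, 19, 23 days.
Next gap: 27 days. Aug 13 2011 + 27 days = Sep 9 2011.
Next gap: 31 days. Sep 9 2011 + 31 days = Oct 10 2011.
Next gap: 35 days. Oct 10 2011 + 35 days = Nov 14 2011.

Sep 9 2011, Oct 10 2011, Nov 14 2011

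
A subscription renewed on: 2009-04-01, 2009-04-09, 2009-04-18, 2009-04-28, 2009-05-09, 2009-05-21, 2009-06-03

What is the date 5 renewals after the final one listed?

Intervals are 8, 9, 10, 11, 12, 13 days — an arithmetic progression with common difference 1.
Next gap: 14 days. 2009-06-03 + 14 days = 2009-06-17.
Next gap: 15 days. 2009-06-17 + 15 days = 2009-07-02.
Next gap: 16 days. 2009-07-02 + 16 days = 2009-07-18.
Next gap: 17 days. 2009-07-18 + 17 days = 2009-08-04.
Next gap: 18 days. 2009-08-04 + 18 days = 2009-08-22.

2009-08-22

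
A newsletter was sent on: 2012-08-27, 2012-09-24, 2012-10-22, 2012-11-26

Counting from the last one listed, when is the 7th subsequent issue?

These are Mondays at 28- or 35-day spacing (28, 28, 35).
The pattern: 4th Monday of the month.
December 2012 — 4th Monday is 2012-12-24.
4th Monday of January 2013: 2013-01-28.
4th Monday of February 2013: 2013-02-25.
March 2013 — 4th Monday is 2013-03-25.
4th Monday of April 2013: 2013-04-22.
4th Monday of May 2013: 2013-05-27.
June 2013 — 4th Monday is 2013-06-24.

2013-06-24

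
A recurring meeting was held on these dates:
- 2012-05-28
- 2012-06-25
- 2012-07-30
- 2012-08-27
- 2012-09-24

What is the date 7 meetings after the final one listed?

2013-04-29

Every date is a Monday; gaps 28, 35, 28, 28 days.
Each is the last Monday of its month (at least one falls on the 29th or later, ruling out '4th Monday').
October 2012 ends with Monday 2012-10-29.
November 2012 ends with Monday 2012-11-26.
Last Monday of December 2012: 2012-12-31.
January 2013 ends with Monday 2013-01-28.
February 2013 ends with Monday 2013-02-25.
Last Monday of March 2013: 2013-03-25.
Last Monday of April 2013: 2013-04-29.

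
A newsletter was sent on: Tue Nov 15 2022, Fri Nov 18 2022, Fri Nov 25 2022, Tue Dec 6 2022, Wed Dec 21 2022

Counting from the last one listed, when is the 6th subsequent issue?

Tue Jun 13 2023

The spacing grows by 4 each time: 3, 7, 11, 15 days.
Next gap: 19 days. Wed Dec 21 2022 + 19 days = Mon Jan 9 2023.
Next gap: 23 days. Mon Jan 9 2023 + 23 days = Wed Feb 1 2023.
Next gap: 27 days. Wed Feb 1 2023 + 27 days = Tue Feb 28 2023.
Next gap: 31 days. Tue Feb 28 2023 + 31 days = Fri Mar 31 2023.
Next gap: 35 days. Fri Mar 31 2023 + 35 days = Fri May 5 2023.
Next gap: 39 days. Fri May 5 2023 + 39 days = Tue Jun 13 2023.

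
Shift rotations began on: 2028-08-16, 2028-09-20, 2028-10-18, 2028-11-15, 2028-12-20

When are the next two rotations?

Gaps: 35, 28, 28, 35 days — a mix of 28 and 35. Every date is a Wednesday.
Each is the 3rd Wednesday of its month.
3rd Wednesday of January 2029: 2029-01-17.
3rd Wednesday of February 2029: 2029-02-21.

2029-01-17, 2029-02-21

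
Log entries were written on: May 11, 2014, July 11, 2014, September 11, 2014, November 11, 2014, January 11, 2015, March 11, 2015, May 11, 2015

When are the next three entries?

July 11, 2015; September 11, 2015; November 11, 2015

Gaps: 61, 62, 61, 61, 59, 61 days — not constant. Every event is on the 11th of the month.
Pattern: the 11th of every 2 months.
Next: July 2015 → July 11, 2015.
Next: September 2015 → September 11, 2015.
Next: November 2015 → November 11, 2015.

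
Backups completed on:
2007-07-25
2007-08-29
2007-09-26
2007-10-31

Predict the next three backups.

2007-11-28, 2007-12-26, 2008-01-30

All Wednesdays; the gaps (35, 28, 35) vary with month length.
This is the last Wednesday of each month.
November 2007 ends with Wednesday 2007-11-28.
December 2007 ends with Wednesday 2007-12-26.
January 2008 ends with Wednesday 2008-01-30.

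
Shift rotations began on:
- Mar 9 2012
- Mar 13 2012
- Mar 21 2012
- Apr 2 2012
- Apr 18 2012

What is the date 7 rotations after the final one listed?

Gaps: 4, 8, 12, 16 days — each gap is 4 larger than the previous one.
Next gap: 20 days. Apr 18 2012 + 20 days = May 8 2012.
Next gap: 24 days. May 8 2012 + 24 days = Jun 1 2012.
Next gap: 28 days. Jun 1 2012 + 28 days = Jun 29 2012.
Next gap: 32 days. Jun 29 2012 + 32 days = Jul 31 2012.
Next gap: 36 days. Jul 31 2012 + 36 days = Sep 5 2012.
Next gap: 40 days. Sep 5 2012 + 40 days = Oct 15 2012.
Next gap: 44 days. Oct 15 2012 + 44 days = Nov 28 2012.

Nov 28 2012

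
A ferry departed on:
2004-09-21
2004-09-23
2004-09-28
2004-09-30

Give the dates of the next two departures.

2004-10-05, 2004-10-07

The gap pattern 2, 5, 2 repeats every 2 events.
These are the Tuesdays and Thursdays of each week.
The following Tuesday is 2004-10-05.
The following Thursday is 2004-10-07.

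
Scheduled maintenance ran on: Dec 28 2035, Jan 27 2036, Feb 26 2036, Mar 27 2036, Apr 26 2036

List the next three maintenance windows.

May 26 2036, Jun 25 2036, Jul 25 2036

Gaps between consecutive events: 30, 30, 30, 30 days — a constant 30-day interval.
Apr 26 2036 + 30 days = May 26 2036.
May 26 2036 + 30 days = Jun 25 2036.
Jun 25 2036 + 30 days = Jul 25 2036.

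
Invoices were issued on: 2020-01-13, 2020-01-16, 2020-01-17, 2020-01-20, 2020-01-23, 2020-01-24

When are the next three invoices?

Gaps: 3, 1, 3, 3, 1 days — not constant, but cyclic with period 3.
The events fall on every Monday, Thursday and Friday.
Next Monday: 2020-01-27.
The following Thursday is 2020-01-30.
The following Friday is 2020-01-31.

2020-01-27, 2020-01-30, 2020-01-31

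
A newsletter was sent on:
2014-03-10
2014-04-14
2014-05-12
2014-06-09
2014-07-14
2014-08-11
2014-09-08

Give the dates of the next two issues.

These are Mondays at 28- or 35-day spacing (35, 28, 28, 35, 28, 28).
The pattern: 2nd Monday of the month.
October 2014 — 2nd Monday is 2014-10-13.
2nd Monday of November 2014: 2014-11-10.

2014-10-13, 2014-11-10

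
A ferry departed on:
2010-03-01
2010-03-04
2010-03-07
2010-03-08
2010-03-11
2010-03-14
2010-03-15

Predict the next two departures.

2010-03-18, 2010-03-21

Gaps: 3, 3, 1, 3, 3, 1 days — not constant, but cyclic with period 3.
The events fall on every Monday, Thursday and Sunday.
The following Thursday is 2010-03-18.
The following Sunday is 2010-03-21.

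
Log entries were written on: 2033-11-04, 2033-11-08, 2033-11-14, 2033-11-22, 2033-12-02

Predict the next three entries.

The spacing grows by 2 each time: 4, 6, 8, 10 days.
Next gap: 12 days. 2033-12-02 + 12 days = 2033-12-14.
Next gap: 14 days. 2033-12-14 + 14 days = 2033-12-28.
Next gap: 16 days. 2033-12-28 + 16 days = 2034-01-13.

2033-12-14, 2033-12-28, 2034-01-13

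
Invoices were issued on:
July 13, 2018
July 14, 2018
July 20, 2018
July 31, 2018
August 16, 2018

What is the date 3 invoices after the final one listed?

November 2, 2018

The spacing grows by 5 each time: 1, 6, 11, 16 days.
Next gap: 21 days. August 16, 2018 + 21 days = September 6, 2018.
Next gap: 26 days. September 6, 2018 + 26 days = October 2, 2018.
Next gap: 31 days. October 2, 2018 + 31 days = November 2, 2018.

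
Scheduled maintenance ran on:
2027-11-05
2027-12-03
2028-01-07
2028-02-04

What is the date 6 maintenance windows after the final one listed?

All dates are Fridays, 28, 35, 28 days apart.
Specifically, the 1st Friday of each month.
1st Friday of March 2028: 2028-03-03.
1st Friday of April 2028: 2028-04-07.
May 2028 — 1st Friday is 2028-05-05.
1st Friday of June 2028: 2028-06-02.
1st Friday of July 2028: 2028-07-07.
August 2028 — 1st Friday is 2028-08-04.

2028-08-04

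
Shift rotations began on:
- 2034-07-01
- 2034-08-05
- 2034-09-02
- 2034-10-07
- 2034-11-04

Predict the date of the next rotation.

These are Saturdays at 28- or 35-day spacing (35, 28, 35, 28).
The pattern: 1st Saturday of the month.
1st Saturday of December 2034: 2034-12-02.

2034-12-02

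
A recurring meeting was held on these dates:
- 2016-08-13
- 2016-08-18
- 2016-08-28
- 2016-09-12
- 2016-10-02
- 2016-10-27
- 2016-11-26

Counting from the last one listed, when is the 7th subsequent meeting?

Intervals are 5, 10, 15, 20, 25, 30 days — an arithmetic progression with common difference 5.
Next gap: 35 days. 2016-11-26 + 35 days = 2016-12-31.
Next gap: 40 days. 2016-12-31 + 40 days = 2017-02-09.
Next gap: 45 days. 2017-02-09 + 45 days = 2017-03-26.
Next gap: 50 days. 2017-03-26 + 50 days = 2017-05-15.
Next gap: 55 days. 2017-05-15 + 55 days = 2017-07-09.
Next gap: 60 days. 2017-07-09 + 60 days = 2017-09-07.
Next gap: 65 days. 2017-09-07 + 65 days = 2017-11-11.

2017-11-11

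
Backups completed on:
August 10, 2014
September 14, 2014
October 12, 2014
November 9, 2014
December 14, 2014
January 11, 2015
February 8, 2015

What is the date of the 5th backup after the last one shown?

July 12, 2015

Gaps: 35, 28, 28, 35, 28, 28 days — a mix of 28 and 35. Every date is a Sunday.
Each is the 2nd Sunday of its month.
2nd Sunday of March 2015: March 8, 2015.
2nd Sunday of April 2015: April 12, 2015.
May 2015 — 2nd Sunday is May 10, 2015.
2nd Sunday of June 2015: June 14, 2015.
2nd Sunday of July 2015: July 12, 2015.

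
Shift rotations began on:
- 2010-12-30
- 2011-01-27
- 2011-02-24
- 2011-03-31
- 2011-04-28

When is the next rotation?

2011-05-26

Every date is a Thursday; gaps 28, 28, 35, 28 days.
Each is the last Thursday of its month (at least one falls on the 29th or later, ruling out '4th Thursday').
May 2011 ends with Thursday 2011-05-26.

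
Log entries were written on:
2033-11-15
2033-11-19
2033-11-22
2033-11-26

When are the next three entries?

2033-11-29, 2033-12-03, 2033-12-06

The gap pattern 4, 3, 4 repeats every 2 events.
These are the Tuesdays and Saturdays of each week.
Next Tuesday: 2033-11-29.
Next Saturday: 2033-12-03.
Next Tuesday: 2033-12-06.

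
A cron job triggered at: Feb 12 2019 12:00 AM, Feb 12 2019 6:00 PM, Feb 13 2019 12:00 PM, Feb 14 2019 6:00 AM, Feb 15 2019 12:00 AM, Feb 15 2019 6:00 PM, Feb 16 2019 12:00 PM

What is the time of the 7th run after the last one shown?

Spacing: 18, 18, 18, 18, 18, 18 h — constant 18 h.
Feb 16 2019 12:00 PM + 18 h = Feb 17 2019 6:00 AM.
Feb 17 2019 6:00 AM + 18 h = Feb 18 2019 12:00 AM.
Feb 18 2019 12:00 AM + 18 h = Feb 18 2019 6:00 PM.
Feb 18 2019 6:00 PM + 18 h = Feb 19 2019 12:00 PM.
Feb 19 2019 12:00 PM + 18 h = Feb 20 2019 6:00 AM.
Feb 20 2019 6:00 AM + 18 h = Feb 21 2019 12:00 AM.
Feb 21 2019 12:00 AM + 18 h = Feb 21 2019 6:00 PM.

Feb 21 2019 6:00 PM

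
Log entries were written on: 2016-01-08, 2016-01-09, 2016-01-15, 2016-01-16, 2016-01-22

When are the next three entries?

2016-01-23, 2016-01-29, 2016-01-30

Gaps: 1, 6, 1, 6 days — not constant, but cyclic with period 2.
The events fall on every Friday and Saturday.
The following Saturday is 2016-01-23.
The following Friday is 2016-01-29.
Next Saturday: 2016-01-30.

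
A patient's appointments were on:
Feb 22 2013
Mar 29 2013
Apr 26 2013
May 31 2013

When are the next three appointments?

Jun 28 2013, Jul 26 2013, Aug 30 2013

Every date is a Friday; gaps 35, 28, 35 days.
Each is the last Friday of its month (at least one falls on the 29th or later, ruling out '4th Friday').
June 2013 ends with Friday Jun 28 2013.
Last Friday of July 2013: Jul 26 2013.
Last Friday of August 2013: Aug 30 2013.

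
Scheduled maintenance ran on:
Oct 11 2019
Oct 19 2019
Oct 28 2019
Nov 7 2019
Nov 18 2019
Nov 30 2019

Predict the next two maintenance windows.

Dec 13 2019, Dec 27 2019

Intervals are 8, 9, 10, 11, 12 days — an arithmetic progression with common difference 1.
Next gap: 13 days. Nov 30 2019 + 13 days = Dec 13 2019.
Next gap: 14 days. Dec 13 2019 + 14 days = Dec 27 2019.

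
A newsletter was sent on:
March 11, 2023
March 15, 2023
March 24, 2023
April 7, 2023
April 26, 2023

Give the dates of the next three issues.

May 20, 2023; June 18, 2023; July 22, 2023

The spacing grows by 5 each time: 4, 9, 14, 19 days.
Next gap: 24 days. April 26, 2023 + 24 days = May 20, 2023.
Next gap: 29 days. May 20, 2023 + 29 days = June 18, 2023.
Next gap: 34 days. June 18, 2023 + 34 days = July 22, 2023.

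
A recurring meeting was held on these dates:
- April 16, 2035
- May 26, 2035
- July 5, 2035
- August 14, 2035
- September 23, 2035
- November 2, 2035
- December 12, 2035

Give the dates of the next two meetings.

Gaps between consecutive events: 40, 40, 40, 40, 40, 40 days — a constant 40-day interval.
December 12, 2035 + 40 days = January 21, 2036.
January 21, 2036 + 40 days = March 1, 2036.

January 21, 2036; March 1, 2036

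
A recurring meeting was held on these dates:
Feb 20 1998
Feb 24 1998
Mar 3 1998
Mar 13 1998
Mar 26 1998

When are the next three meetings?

Apr 11 1998, Apr 30 1998, May 22 1998

The spacing grows by 3 each time: 4, 7, 10, 13 days.
Next gap: 16 days. Mar 26 1998 + 16 days = Apr 11 1998.
Next gap: 19 days. Apr 11 1998 + 19 days = Apr 30 1998.
Next gap: 22 days. Apr 30 1998 + 22 days = May 22 1998.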